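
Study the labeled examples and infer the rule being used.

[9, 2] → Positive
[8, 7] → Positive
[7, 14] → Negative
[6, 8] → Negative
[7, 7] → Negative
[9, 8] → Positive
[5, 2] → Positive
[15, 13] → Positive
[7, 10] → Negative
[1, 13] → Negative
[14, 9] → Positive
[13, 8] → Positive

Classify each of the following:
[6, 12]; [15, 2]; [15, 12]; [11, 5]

Negative, Positive, Positive, Positive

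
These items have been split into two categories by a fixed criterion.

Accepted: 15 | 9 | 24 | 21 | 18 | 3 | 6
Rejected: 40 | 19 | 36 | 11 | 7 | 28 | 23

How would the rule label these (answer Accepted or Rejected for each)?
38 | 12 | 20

Rejected, Accepted, Rejected

'Accepted' ⟺ multiple of 3 AND at most 24.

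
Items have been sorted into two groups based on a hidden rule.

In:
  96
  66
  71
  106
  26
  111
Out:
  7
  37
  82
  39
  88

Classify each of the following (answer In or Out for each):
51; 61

Comparing the two groups points to one rule — ≡ 1 (mod 5).
51 — 51 mod 5 = 1, hence In. 61 — 61 mod 5 = 1, hence In.

In, In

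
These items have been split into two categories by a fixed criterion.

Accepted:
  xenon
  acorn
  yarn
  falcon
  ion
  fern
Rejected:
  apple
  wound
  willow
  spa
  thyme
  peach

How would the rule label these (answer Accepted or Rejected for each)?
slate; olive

Every 'Accepted' example satisfies: ends with 'n'. None of the 'Rejected' examples do.
slate — ends with 'e', hence Rejected. olive — ends with 'e', hence Rejected.

Rejected, Rejected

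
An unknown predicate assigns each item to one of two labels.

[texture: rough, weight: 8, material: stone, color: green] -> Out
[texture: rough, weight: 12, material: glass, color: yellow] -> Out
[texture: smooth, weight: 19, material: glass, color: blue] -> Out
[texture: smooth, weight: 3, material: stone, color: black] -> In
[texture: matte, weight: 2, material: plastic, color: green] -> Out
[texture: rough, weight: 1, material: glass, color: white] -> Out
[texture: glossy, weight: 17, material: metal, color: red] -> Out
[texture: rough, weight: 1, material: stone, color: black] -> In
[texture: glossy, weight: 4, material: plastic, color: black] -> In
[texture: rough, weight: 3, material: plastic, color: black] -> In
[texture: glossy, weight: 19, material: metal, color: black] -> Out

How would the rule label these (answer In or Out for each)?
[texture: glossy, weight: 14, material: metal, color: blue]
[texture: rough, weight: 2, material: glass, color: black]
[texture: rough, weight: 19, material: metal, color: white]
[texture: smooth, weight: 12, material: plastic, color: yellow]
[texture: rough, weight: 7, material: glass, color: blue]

Out, In, Out, Out, Out

The classifier is using: color is black AND weight ≤ 4.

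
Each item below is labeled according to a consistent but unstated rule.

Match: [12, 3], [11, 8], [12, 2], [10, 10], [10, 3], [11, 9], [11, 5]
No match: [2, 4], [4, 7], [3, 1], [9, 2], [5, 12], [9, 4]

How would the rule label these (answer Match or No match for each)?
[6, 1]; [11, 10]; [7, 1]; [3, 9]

The classifier is using: first ≥ 10.
No match: [6, 1], since first 6. Match: [11, 10], since first 11. No match: [7, 1], since first 7. No match: [3, 9], since first 3.

No match, Match, No match, No match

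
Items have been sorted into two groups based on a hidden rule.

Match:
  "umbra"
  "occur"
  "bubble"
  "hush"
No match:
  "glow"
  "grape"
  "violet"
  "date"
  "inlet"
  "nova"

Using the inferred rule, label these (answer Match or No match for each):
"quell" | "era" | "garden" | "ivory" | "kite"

All 'Match' examples share one property — contains 'u' — and every 'No match' example lacks it.
"quell" — has 'u', hence Match. "era" — no 'u', hence No match. "garden" — no 'u', hence No match. "ivory" — no 'u', hence No match. "kite" — no 'u', hence No match.

Match, No match, No match, No match, No match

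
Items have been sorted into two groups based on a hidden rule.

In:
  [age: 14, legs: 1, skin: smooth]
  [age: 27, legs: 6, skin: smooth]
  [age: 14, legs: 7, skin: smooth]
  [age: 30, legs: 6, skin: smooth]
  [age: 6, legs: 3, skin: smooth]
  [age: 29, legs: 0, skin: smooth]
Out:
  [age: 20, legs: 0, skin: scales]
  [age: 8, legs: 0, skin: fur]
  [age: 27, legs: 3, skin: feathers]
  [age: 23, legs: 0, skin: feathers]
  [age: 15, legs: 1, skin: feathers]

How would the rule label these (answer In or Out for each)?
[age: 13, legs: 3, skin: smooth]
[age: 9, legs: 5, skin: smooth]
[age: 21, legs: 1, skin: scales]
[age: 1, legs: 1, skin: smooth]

The common property of the 'In' items is: skin is smooth. No 'Out' item has it.

In, In, Out, In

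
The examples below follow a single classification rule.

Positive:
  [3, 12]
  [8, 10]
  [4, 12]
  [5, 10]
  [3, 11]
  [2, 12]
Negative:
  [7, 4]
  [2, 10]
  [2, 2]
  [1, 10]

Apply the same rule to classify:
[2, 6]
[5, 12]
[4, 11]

Negative, Positive, Positive

'Positive' ⟺ sum ≥ 14.
[2, 6] → 2+6 = 8 → Negative. [5, 12] → 5+12 = 17 → Positive. [4, 11] → 4+11 = 15 → Positive.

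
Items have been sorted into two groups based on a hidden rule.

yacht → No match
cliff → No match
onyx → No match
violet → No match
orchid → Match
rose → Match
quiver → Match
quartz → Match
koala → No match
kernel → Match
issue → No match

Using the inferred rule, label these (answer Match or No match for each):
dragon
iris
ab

The distinguishing property — contains 'r' — holds for all the 'Match' cases and none of the 'No match' cases.
dragon: Match (has 'r'). iris: Match (has 'r'). ab: No match (no 'r').

Match, Match, No match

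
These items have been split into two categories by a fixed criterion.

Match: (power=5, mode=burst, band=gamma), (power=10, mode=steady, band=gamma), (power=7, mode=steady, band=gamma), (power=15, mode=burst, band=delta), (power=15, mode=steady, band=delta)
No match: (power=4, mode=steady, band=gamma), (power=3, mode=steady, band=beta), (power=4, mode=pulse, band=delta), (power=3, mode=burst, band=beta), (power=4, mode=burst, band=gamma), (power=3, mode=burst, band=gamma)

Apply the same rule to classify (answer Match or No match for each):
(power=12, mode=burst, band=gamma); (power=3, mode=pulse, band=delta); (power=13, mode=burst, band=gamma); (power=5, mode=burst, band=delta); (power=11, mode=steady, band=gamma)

Match, No match, Match, Match, Match

A rule that fits every label: power ≥ 5 — true of each 'Match' example, false of each 'No match' one.
(power=12, mode=burst, band=gamma) → power = 12 → Match.
(power=3, mode=pulse, band=delta) → power = 3 → No match.
(power=13, mode=burst, band=gamma) → power = 13 → Match.
(power=5, mode=burst, band=delta) → power = 5 → Match.
(power=11, mode=steady, band=gamma) → power = 11 → Match.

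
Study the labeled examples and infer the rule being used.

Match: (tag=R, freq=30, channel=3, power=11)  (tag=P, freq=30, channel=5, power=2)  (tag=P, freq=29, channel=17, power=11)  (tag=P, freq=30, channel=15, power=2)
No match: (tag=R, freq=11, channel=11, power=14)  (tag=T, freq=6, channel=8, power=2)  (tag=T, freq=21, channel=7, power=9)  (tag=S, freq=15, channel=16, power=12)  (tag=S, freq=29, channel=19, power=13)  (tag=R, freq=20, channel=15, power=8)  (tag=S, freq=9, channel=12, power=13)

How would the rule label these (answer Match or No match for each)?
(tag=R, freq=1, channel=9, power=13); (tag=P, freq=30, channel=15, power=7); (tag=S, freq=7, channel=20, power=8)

No match, Match, No match

The simplest hypothesis consistent with all the labels is: tag is P OR freq = 30.
(tag=R, freq=1, channel=9, power=13) → tag is R, freq = 1 → No match.
(tag=P, freq=30, channel=15, power=7) → tag is P, freq = 30 → Match.
(tag=S, freq=7, channel=20, power=8) → tag is S, freq = 7 → No match.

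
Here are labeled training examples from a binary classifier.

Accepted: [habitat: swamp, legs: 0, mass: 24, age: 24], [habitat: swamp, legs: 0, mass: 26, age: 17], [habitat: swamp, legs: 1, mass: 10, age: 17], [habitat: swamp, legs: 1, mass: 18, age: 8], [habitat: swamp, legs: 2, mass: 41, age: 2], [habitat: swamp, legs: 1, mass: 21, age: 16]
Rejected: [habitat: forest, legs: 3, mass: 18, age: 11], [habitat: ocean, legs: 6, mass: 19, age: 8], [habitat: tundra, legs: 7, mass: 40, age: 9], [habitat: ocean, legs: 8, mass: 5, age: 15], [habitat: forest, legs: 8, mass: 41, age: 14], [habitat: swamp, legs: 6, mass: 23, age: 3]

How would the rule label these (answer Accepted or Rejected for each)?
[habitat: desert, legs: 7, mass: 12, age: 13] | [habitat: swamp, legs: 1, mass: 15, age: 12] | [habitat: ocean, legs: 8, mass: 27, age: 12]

The classifier is using: legs ≤ 2.
[habitat: desert, legs: 7, mass: 12, age: 13] — legs = 7, hence Rejected.
[habitat: swamp, legs: 1, mass: 15, age: 12] — legs = 1, hence Accepted.
[habitat: ocean, legs: 8, mass: 27, age: 12] — legs = 8, hence Rejected.

Rejected, Accepted, Rejected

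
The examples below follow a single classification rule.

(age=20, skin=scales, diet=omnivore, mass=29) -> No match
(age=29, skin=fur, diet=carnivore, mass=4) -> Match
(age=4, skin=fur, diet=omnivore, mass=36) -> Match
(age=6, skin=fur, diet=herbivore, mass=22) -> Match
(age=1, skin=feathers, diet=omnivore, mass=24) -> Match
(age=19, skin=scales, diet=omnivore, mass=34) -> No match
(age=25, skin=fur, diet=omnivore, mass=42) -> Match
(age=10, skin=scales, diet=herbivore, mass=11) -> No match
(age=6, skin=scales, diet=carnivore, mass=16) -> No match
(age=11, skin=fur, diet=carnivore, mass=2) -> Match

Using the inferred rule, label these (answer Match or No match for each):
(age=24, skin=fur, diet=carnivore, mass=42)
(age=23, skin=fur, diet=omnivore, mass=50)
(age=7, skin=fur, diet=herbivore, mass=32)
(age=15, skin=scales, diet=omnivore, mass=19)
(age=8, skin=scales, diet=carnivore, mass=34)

Match, Match, Match, No match, No match

The distinguishing property — skin is not scales — holds for all the 'Match' cases and none of the 'No match' cases.
(age=24, skin=fur, diet=carnivore, mass=42): Match (skin is fur). (age=23, skin=fur, diet=omnivore, mass=50): Match (skin is fur). (age=7, skin=fur, diet=herbivore, mass=32): Match (skin is fur). (age=15, skin=scales, diet=omnivore, mass=19): No match (skin is scales). (age=8, skin=scales, diet=carnivore, mass=34): No match (skin is scales).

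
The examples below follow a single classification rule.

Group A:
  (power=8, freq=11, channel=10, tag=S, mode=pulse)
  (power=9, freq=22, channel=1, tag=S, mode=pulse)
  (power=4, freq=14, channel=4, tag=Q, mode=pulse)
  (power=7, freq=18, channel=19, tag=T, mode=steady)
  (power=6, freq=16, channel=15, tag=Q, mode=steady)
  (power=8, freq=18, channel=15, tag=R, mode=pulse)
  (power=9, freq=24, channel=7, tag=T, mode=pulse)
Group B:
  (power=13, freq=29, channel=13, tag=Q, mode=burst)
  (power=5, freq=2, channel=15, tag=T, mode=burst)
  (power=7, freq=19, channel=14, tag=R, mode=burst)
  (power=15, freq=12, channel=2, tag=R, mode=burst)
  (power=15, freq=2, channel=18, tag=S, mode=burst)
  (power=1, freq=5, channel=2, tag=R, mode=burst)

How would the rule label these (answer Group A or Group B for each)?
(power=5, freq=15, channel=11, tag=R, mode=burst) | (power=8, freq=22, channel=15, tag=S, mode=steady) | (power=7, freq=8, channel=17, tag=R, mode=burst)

Group B, Group A, Group B

All 'Group A' examples share one property — mode is not burst — and every 'Group B' example lacks it.
(power=5, freq=15, channel=11, tag=R, mode=burst): Group B (mode is burst).
(power=8, freq=22, channel=15, tag=S, mode=steady): Group A (mode is steady).
(power=7, freq=8, channel=17, tag=R, mode=burst): Group B (mode is burst).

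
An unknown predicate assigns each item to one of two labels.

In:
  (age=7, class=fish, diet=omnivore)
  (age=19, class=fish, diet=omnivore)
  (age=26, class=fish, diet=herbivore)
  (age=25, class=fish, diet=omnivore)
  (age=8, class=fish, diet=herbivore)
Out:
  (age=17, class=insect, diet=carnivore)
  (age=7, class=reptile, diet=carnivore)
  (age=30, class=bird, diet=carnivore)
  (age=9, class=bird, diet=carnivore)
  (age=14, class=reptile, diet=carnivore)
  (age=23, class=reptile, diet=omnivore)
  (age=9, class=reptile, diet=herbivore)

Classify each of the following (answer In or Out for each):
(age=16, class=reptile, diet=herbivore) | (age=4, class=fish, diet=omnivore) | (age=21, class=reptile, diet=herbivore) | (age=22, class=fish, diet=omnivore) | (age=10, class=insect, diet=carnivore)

Out, In, Out, In, Out

The classifier is using: class is fish.
(age=16, class=reptile, diet=herbivore) — class is reptile, hence Out. (age=4, class=fish, diet=omnivore) — class is fish, hence In. (age=21, class=reptile, diet=herbivore) — class is reptile, hence Out. (age=22, class=fish, diet=omnivore) — class is fish, hence In. (age=10, class=insect, diet=carnivore) — class is insect, hence Out.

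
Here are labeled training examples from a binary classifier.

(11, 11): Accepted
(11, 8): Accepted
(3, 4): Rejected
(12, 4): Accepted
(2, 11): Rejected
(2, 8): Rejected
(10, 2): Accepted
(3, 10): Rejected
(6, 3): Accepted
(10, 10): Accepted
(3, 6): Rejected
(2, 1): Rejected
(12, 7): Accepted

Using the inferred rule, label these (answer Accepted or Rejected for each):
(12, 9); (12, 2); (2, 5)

Accepted, Accepted, Rejected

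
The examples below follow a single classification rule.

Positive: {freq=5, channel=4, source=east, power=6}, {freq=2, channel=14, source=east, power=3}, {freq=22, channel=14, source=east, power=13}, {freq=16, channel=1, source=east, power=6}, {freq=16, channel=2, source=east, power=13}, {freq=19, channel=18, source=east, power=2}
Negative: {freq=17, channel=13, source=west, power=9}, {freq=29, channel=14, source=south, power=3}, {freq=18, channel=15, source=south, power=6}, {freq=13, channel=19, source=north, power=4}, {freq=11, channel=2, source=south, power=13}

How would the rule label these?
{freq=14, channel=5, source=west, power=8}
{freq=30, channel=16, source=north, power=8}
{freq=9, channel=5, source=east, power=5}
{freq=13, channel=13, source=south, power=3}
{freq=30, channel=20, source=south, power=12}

A rule that fits every label: source is east — true of each 'Positive' example, false of each 'Negative' one.
{freq=14, channel=5, source=west, power=8}: Negative (source is west).
{freq=30, channel=16, source=north, power=8}: Negative (source is north).
{freq=9, channel=5, source=east, power=5}: Positive (source is east).
{freq=13, channel=13, source=south, power=3}: Negative (source is south).
{freq=30, channel=20, source=south, power=12}: Negative (source is south).

Negative, Negative, Positive, Negative, Negative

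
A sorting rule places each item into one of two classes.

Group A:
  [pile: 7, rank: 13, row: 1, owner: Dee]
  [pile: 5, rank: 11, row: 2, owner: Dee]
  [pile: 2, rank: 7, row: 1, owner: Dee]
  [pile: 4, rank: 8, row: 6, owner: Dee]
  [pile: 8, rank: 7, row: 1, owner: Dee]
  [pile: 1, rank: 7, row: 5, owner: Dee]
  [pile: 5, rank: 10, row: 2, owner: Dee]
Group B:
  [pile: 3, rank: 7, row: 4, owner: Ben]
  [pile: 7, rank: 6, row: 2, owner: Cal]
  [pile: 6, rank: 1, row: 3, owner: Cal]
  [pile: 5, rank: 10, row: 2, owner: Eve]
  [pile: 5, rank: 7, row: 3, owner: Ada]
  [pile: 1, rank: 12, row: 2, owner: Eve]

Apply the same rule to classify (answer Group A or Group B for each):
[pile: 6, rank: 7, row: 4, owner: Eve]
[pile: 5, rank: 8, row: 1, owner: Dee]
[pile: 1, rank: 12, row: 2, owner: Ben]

A rule that fits every label: owner is Dee — true of each 'Group A' example, false of each 'Group B' one.

Group B, Group A, Group B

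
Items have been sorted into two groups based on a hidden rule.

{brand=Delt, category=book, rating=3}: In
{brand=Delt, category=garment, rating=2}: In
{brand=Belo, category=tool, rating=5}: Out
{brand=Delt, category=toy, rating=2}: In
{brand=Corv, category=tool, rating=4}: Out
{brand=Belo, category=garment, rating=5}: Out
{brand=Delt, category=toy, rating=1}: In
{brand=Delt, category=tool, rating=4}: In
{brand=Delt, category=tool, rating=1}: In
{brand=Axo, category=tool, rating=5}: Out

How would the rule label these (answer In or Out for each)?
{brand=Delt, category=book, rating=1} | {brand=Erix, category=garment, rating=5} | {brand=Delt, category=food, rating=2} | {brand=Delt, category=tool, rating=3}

In, Out, In, In

'In' ⟺ brand is Delt.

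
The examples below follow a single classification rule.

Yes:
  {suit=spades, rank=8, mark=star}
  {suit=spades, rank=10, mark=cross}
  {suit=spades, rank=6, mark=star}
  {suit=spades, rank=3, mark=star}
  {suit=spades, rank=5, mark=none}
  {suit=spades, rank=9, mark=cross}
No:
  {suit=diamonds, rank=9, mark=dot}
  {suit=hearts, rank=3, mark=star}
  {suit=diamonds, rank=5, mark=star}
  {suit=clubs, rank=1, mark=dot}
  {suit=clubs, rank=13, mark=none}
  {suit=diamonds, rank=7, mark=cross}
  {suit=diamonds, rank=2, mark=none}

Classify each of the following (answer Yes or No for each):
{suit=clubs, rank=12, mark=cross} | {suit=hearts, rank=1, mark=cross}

No, No

Rule: suit is spades. This holds for each 'Yes' example and fails for each 'No' one.
{suit=clubs, rank=12, mark=cross} → suit is clubs → No.
{suit=hearts, rank=1, mark=cross} → suit is hearts → No.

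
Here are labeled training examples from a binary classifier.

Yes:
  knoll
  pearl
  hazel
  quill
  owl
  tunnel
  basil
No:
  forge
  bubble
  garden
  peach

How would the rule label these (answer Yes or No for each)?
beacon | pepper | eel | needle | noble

No, No, Yes, No, No

Checking candidate rules against both groups, what survives is: ends with 'l'.
beacon → ends with 'n' → No. pepper → ends with 'r' → No. eel → ends with 'l' → Yes. needle → ends with 'e' → No. noble → ends with 'e' → No.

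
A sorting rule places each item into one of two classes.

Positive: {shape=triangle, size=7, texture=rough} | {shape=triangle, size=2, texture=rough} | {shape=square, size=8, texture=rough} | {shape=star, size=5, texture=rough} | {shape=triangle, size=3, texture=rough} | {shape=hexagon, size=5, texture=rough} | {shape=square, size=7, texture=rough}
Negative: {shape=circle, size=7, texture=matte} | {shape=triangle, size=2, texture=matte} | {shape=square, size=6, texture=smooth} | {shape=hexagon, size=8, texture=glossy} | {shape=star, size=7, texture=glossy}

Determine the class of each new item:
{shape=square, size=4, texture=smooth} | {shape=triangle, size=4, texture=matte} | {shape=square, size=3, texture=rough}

All 'Positive' examples share one property — texture is rough — and every 'Negative' example lacks it.

Negative, Negative, Positive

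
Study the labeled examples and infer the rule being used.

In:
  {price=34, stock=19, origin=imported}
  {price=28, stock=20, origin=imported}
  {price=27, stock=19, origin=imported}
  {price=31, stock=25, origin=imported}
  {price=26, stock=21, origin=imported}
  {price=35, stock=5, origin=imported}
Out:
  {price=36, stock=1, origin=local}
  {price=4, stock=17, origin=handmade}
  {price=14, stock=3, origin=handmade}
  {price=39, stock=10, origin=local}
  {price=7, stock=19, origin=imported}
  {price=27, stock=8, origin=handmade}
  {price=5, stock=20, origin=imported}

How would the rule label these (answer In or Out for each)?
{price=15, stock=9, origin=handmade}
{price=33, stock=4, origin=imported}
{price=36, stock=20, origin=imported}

The simplest hypothesis consistent with all the labels is: origin is imported AND price ≥ 14.
{price=15, stock=9, origin=handmade} — origin is handmade, price = 15, hence Out. {price=33, stock=4, origin=imported} — origin is imported, price = 33, hence In. {price=36, stock=20, origin=imported} — origin is imported, price = 36, hence In.

Out, In, In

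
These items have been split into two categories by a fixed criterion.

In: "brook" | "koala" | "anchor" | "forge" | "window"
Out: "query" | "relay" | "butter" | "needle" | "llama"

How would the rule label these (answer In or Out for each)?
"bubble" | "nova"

The pattern is that an item is 'In' exactly when: contains 'o'.
"bubble": Out (no 'o').
"nova": In (has 'o').

Out, In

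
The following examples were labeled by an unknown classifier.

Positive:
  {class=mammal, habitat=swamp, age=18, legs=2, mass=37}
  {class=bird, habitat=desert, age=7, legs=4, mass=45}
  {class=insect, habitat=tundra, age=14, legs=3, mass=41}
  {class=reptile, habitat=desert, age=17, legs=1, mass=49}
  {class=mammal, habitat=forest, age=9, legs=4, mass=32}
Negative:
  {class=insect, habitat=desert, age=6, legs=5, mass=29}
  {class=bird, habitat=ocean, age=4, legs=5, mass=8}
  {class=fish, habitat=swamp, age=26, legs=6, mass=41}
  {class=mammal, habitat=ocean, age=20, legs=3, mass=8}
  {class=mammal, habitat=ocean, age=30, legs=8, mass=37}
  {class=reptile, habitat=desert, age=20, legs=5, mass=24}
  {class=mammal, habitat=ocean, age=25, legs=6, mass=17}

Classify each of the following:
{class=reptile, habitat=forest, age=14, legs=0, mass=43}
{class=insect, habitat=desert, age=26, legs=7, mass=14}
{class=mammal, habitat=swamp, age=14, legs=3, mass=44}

Positive, Negative, Positive

Every 'Positive' example satisfies: age ≥ 7 AND age ≤ 18. None of the 'Negative' examples do.
{class=reptile, habitat=forest, age=14, legs=0, mass=43}: Positive (age = 14).
{class=insect, habitat=desert, age=26, legs=7, mass=14}: Negative (age = 26).
{class=mammal, habitat=swamp, age=14, legs=3, mass=44}: Positive (age = 14).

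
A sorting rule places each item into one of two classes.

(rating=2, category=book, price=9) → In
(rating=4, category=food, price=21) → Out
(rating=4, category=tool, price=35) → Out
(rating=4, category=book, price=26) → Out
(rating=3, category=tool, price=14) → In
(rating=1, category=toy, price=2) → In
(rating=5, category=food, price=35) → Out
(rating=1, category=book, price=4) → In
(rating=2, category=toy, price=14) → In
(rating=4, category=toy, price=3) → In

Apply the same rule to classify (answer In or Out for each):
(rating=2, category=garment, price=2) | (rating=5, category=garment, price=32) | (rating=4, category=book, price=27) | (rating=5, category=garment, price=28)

The rule appears to be: price ≤ 14.
(rating=2, category=garment, price=2): price = 2 — qualifies, so In. (rating=5, category=garment, price=32): price = 32 — fails the rule, so Out. (rating=4, category=book, price=27): price = 27 — fails the rule, so Out. (rating=5, category=garment, price=28): price = 28 — fails the rule, so Out.

In, Out, Out, Out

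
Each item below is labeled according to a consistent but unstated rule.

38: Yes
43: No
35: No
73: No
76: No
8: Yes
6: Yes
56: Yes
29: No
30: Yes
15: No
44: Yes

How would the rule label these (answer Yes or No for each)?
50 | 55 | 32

Yes, No, Yes

All 'Yes' examples share one property — even AND at most 56 — and every 'No' example lacks it.
50 → 50 is even, 50 ≤ 56 → Yes.
55 → 55 is odd, 55 ≤ 56 → No.
32 → 32 is even, 32 ≤ 56 → Yes.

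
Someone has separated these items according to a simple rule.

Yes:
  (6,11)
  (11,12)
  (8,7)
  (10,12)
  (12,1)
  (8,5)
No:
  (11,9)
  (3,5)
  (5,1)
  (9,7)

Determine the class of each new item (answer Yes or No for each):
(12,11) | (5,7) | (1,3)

The pattern is that an item is 'Yes' exactly when: product is even.
Yes: (12,11), since 12·11 = 132. No: (5,7), since 5·7 = 35. No: (1,3), since 1·3 = 3.

Yes, No, No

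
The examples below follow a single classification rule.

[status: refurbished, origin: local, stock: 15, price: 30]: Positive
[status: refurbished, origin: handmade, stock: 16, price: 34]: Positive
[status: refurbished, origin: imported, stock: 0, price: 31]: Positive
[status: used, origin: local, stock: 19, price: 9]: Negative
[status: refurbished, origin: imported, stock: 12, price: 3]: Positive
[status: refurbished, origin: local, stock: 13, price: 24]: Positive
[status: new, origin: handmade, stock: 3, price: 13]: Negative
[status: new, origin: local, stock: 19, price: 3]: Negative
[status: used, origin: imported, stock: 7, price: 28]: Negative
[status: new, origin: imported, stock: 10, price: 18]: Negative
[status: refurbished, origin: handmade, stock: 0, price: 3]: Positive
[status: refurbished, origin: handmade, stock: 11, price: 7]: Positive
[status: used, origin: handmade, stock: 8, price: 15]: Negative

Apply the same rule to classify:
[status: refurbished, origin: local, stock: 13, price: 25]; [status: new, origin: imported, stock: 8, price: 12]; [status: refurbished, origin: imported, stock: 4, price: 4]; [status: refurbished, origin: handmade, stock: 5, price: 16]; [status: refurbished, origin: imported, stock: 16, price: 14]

Positive, Negative, Positive, Positive, Positive

The common property of the 'Positive' items is: status is refurbished. No 'Negative' item has it.
[status: refurbished, origin: local, stock: 13, price: 25]: status is refurbished, satisfies this → Positive. [status: new, origin: imported, stock: 8, price: 12]: status is new, fails the rule → Negative. [status: refurbished, origin: imported, stock: 4, price: 4]: status is refurbished, satisfies this → Positive. [status: refurbished, origin: handmade, stock: 5, price: 16]: status is refurbished, satisfies this → Positive. [status: refurbished, origin: imported, stock: 16, price: 14]: status is refurbished, satisfies this → Positive.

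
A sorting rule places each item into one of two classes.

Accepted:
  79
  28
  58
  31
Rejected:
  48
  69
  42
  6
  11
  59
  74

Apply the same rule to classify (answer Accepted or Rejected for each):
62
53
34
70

Rejected, Rejected, Accepted, Accepted

The common property of the 'Accepted' items is: ≡ 1 (mod 3). No 'Rejected' item has it.
62: 62 mod 3 = 2, does not pass → Rejected. 53: 53 mod 3 = 2, does not pass → Rejected. 34: 34 mod 3 = 1, fits → Accepted. 70: 70 mod 3 = 1, fits → Accepted.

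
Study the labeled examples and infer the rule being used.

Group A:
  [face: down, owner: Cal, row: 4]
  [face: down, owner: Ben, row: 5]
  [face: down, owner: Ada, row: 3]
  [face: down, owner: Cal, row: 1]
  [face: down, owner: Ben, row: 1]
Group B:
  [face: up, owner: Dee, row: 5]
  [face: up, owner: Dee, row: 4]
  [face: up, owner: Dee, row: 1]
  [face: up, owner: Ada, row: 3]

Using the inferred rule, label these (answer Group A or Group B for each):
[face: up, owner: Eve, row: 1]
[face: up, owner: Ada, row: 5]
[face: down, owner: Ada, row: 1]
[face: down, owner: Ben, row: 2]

Looking at the examples, the only property every 'Group A' case has and every 'Group B' case lacks is: face is down.
[face: up, owner: Eve, row: 1] — face is up, hence Group B. [face: up, owner: Ada, row: 5] — face is up, hence Group B. [face: down, owner: Ada, row: 1] — face is down, hence Group A. [face: down, owner: Ben, row: 2] — face is down, hence Group A.

Group B, Group B, Group A, Group A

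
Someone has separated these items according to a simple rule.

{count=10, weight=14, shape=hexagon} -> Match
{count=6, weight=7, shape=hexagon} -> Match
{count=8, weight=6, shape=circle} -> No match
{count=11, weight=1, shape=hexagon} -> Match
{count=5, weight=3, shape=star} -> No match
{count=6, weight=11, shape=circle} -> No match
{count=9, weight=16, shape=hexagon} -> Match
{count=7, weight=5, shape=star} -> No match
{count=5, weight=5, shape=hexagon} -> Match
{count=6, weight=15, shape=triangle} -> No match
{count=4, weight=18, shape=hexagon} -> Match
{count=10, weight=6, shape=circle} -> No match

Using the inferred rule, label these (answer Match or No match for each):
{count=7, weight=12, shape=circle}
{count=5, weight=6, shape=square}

Every 'Match' example satisfies: shape is hexagon. None of the 'No match' examples do.
{count=7, weight=12, shape=circle} — shape is circle, hence No match.
{count=5, weight=6, shape=square} — shape is square, hence No match.

No match, No match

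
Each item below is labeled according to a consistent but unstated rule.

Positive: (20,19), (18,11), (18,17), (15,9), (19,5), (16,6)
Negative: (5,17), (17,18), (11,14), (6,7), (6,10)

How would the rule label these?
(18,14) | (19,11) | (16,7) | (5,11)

The pattern is that an item is 'Positive' exactly when: first > second.
(18,14) — 18 > 14, hence Positive. (19,11) — 19 > 11, hence Positive. (16,7) — 16 > 7, hence Positive. (5,11) — 5 < 11, hence Negative.

Positive, Positive, Positive, Negative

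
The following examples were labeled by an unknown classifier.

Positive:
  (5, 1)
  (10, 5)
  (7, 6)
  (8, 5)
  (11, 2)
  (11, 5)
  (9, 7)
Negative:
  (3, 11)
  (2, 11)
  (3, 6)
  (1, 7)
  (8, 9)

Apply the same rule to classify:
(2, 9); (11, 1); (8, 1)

The pattern is that an item is 'Positive' exactly when: first > second.
(2, 9) — 2 < 9, hence Negative. (11, 1) — 11 > 1, hence Positive. (8, 1) — 8 > 1, hence Positive.

Negative, Positive, Positive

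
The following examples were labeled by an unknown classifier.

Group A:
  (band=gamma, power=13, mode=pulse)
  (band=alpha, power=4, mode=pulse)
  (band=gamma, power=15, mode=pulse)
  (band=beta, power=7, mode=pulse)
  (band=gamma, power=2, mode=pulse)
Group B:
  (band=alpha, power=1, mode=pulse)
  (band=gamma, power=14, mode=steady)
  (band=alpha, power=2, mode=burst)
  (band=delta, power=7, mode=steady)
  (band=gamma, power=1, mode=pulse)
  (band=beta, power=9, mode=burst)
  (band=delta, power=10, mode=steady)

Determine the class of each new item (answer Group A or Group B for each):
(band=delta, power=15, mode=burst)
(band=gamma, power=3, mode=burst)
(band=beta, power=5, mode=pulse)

Every 'Group A' example satisfies: mode is pulse AND power ≥ 2. None of the 'Group B' examples do.

Group B, Group B, Group A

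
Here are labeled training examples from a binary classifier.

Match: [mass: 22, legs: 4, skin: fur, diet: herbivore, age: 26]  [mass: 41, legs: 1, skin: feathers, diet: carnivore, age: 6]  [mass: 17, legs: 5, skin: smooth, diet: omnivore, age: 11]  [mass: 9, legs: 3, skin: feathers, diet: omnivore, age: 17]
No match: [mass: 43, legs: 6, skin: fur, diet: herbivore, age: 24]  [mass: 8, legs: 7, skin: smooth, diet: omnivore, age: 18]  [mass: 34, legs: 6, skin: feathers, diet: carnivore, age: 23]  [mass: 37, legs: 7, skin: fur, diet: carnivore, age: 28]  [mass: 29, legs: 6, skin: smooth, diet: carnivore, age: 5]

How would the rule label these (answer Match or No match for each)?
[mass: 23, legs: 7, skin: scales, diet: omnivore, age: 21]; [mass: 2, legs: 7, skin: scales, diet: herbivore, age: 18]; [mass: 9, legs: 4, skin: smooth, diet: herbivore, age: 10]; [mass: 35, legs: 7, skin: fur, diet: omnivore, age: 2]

No match, No match, Match, No match

The rule appears to be: legs ≤ 5.
No match: [mass: 23, legs: 7, skin: scales, diet: omnivore, age: 21], since legs = 7. No match: [mass: 2, legs: 7, skin: scales, diet: herbivore, age: 18], since legs = 7. Match: [mass: 9, legs: 4, skin: smooth, diet: herbivore, age: 10], since legs = 4. No match: [mass: 35, legs: 7, skin: fur, diet: omnivore, age: 2], since legs = 7.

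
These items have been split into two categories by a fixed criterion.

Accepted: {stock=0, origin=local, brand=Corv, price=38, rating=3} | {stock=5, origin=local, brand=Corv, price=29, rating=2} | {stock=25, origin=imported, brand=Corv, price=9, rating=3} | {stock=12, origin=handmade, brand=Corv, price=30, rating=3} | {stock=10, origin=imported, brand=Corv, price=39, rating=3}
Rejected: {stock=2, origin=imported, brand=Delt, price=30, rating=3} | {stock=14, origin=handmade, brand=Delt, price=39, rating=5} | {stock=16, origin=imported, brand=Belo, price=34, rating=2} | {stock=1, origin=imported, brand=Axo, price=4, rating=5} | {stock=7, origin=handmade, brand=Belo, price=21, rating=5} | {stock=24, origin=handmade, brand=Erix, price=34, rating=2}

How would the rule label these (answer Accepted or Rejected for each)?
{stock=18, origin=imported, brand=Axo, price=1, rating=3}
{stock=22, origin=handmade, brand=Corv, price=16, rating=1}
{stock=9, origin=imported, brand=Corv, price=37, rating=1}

Rejected, Accepted, Accepted

The rule appears to be: brand is Corv.
{stock=18, origin=imported, brand=Axo, price=1, rating=3}: Rejected (brand is Axo).
{stock=22, origin=handmade, brand=Corv, price=16, rating=1}: Accepted (brand is Corv).
{stock=9, origin=imported, brand=Corv, price=37, rating=1}: Accepted (brand is Corv).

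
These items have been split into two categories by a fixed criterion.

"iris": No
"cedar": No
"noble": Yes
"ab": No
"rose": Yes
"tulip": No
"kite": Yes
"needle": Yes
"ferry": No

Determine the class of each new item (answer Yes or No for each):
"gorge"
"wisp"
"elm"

Yes, No, No

A rule that fits every label: ends with 'e' — true of each 'Yes' example, false of each 'No' one.
"gorge": Yes (ends with 'e').
"wisp": No (ends with 'p').
"elm": No (ends with 'm').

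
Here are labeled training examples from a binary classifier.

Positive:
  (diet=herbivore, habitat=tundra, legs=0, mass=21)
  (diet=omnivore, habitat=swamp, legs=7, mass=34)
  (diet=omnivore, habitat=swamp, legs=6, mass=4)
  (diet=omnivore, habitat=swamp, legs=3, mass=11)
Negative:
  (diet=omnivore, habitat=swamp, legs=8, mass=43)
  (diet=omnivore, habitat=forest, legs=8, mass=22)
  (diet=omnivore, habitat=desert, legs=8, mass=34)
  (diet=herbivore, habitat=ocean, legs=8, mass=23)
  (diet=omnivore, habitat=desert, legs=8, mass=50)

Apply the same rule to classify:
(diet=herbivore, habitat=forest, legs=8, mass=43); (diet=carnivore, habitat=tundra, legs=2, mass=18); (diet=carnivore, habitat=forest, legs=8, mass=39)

The distinguishing property — legs ≤ 7 — holds for all the 'Positive' cases and none of the 'Negative' cases.

Negative, Positive, Negative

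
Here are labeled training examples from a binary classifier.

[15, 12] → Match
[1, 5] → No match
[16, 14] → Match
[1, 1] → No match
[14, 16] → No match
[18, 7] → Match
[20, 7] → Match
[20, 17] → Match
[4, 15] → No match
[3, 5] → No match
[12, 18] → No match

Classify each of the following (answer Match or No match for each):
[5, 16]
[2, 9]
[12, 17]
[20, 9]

Every 'Match' example satisfies: first > second. None of the 'No match' examples do.
[5, 16]: 5 < 16 — lacks this property, so No match. [2, 9]: 2 < 9 — lacks this property, so No match. [12, 17]: 12 < 17 — lacks this property, so No match. [20, 9]: 20 > 9 — has this property, so Match.

No match, No match, No match, Match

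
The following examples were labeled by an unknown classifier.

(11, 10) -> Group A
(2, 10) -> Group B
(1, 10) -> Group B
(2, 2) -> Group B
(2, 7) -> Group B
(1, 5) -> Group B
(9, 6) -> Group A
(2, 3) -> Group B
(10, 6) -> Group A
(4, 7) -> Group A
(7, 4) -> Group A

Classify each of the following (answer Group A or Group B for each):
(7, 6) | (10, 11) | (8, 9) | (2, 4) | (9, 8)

A rule that fits every label: first ≥ 3 — true of each 'Group A' example, false of each 'Group B' one.

Group A, Group A, Group A, Group B, Group A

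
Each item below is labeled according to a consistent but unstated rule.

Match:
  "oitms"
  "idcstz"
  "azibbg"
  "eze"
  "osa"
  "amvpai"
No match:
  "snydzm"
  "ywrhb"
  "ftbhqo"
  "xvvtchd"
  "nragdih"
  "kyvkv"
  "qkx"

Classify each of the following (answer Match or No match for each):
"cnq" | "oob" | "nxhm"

No match, Match, No match

Comparing the two groups points to one rule — starts with a vowel.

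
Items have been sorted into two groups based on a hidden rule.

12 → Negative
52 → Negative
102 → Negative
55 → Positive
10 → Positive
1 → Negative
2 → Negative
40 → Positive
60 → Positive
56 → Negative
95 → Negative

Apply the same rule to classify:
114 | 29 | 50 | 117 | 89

Negative, Negative, Positive, Negative, Negative

All 'Positive' examples share one property — multiple of 5 AND at most 60 — and every 'Negative' example lacks it.
114: Negative (114 = 5·22 + 4, 114 > 60).
29: Negative (29 = 5·5 + 4, 29 ≤ 60).
50: Positive (50 = 5·10, 50 ≤ 60).
117: Negative (117 = 5·23 + 2, 117 > 60).
89: Negative (89 = 5·17 + 4, 89 > 60).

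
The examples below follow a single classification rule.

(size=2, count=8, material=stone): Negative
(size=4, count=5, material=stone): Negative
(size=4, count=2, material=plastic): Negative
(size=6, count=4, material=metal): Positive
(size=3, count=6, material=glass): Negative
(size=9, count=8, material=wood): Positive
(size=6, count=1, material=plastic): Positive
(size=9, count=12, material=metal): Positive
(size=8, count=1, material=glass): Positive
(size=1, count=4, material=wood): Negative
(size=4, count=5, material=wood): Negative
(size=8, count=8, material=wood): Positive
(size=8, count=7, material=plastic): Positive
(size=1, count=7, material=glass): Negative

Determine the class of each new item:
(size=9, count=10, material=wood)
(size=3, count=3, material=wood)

The classifier is using: size ≥ 6.

Positive, Negative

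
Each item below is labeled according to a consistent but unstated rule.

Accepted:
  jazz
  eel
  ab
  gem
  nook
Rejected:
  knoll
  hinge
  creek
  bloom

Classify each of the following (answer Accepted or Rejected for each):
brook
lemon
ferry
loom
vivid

Rejected, Rejected, Rejected, Accepted, Rejected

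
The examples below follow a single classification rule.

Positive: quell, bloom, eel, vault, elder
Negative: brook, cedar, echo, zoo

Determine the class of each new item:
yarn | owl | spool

Rule: contains 'l'. This holds for each 'Positive' example and fails for each 'Negative' one.
yarn — no 'l', hence Negative.
owl — has 'l', hence Positive.
spool — has 'l', hence Positive.

Negative, Positive, Positive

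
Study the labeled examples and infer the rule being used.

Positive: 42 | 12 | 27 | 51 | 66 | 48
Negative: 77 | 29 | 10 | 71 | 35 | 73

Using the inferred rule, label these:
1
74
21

Negative, Negative, Positive

The distinguishing property — multiple of 3 — holds for all the 'Positive' cases and none of the 'Negative' cases.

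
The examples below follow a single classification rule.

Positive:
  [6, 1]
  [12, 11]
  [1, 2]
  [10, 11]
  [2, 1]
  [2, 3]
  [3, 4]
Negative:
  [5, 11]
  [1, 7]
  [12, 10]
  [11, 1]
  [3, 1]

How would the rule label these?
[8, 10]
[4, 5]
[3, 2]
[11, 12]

The common property of the 'Positive' items is: sum is odd. No 'Negative' item has it.

Negative, Positive, Positive, Positive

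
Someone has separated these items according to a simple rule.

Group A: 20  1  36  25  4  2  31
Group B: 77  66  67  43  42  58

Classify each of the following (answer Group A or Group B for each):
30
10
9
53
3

Rule: at most 36. This holds for each 'Group A' example and fails for each 'Group B' one.
Group A: 30, since 30 ≤ 36. Group A: 10, since 10 ≤ 36. Group A: 9, since 9 ≤ 36. Group B: 53, since 53 > 36. Group A: 3, since 3 ≤ 36.

Group A, Group A, Group A, Group B, Group A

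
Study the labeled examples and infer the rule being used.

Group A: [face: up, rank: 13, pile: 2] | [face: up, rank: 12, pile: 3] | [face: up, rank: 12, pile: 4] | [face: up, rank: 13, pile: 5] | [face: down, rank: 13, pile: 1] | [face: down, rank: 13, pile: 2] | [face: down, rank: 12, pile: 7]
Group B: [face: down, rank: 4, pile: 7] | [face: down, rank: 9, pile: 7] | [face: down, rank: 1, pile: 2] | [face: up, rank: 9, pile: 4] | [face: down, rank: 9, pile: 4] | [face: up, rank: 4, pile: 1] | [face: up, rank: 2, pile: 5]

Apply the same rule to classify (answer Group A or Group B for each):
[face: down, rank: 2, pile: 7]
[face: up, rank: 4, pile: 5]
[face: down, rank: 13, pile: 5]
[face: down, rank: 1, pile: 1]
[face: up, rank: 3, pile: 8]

Group B, Group B, Group A, Group B, Group B

Every 'Group A' example satisfies: rank ≥ 12. None of the 'Group B' examples do.
Group B: [face: down, rank: 2, pile: 7], since rank = 2.
Group B: [face: up, rank: 4, pile: 5], since rank = 4.
Group A: [face: down, rank: 13, pile: 5], since rank = 13.
Group B: [face: down, rank: 1, pile: 1], since rank = 1.
Group B: [face: up, rank: 3, pile: 8], since rank = 3.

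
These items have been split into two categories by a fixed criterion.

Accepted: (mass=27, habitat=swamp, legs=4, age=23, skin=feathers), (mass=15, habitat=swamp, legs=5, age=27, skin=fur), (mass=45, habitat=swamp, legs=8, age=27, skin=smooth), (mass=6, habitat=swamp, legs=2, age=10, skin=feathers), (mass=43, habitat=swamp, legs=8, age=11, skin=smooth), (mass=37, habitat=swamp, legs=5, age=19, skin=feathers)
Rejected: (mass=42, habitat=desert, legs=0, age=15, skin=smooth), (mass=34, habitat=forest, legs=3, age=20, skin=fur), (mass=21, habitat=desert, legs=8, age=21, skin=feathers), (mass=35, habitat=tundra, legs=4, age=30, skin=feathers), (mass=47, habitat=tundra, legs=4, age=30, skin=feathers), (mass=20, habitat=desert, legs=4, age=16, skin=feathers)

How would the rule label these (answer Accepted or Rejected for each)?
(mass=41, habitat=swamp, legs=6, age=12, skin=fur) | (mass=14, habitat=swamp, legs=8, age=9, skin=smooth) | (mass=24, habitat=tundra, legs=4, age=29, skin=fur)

Accepted, Accepted, Rejected

One predicate separates the groups cleanly: habitat is swamp.
(mass=41, habitat=swamp, legs=6, age=12, skin=fur): habitat is swamp — has this property, so Accepted.
(mass=14, habitat=swamp, legs=8, age=9, skin=smooth): habitat is swamp — has this property, so Accepted.
(mass=24, habitat=tundra, legs=4, age=29, skin=fur): habitat is tundra — does not satisfy this, so Rejected.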